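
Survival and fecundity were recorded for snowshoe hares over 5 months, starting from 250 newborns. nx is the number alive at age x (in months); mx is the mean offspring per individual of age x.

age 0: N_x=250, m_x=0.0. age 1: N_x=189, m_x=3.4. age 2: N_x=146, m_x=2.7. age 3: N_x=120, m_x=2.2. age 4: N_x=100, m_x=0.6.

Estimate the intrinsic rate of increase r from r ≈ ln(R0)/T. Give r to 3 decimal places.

lx = nx/n0 = nx/250: 1, 0.756, 0.584, 0.48, 0.4
R0 = Σ lx·mx = 0 + 2.5704 + 1.5768 + 1.056 + 0.24 = 5.4432
Σ x·lx·mx = 9.852; T = 9.852/5.4432 = 1.80996…
r ≈ ln(R0)/T = ln(5.4432)/1.80996… = 0.93613… → 0.936

0.936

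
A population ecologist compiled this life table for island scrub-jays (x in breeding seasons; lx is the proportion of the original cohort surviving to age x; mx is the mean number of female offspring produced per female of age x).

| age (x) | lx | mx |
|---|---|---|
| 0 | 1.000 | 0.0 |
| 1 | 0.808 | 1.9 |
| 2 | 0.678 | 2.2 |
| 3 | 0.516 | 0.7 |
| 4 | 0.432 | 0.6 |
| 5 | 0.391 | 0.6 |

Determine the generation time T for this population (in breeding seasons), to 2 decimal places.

2.01

lx·mx: 0, 1.5352, 1.4916, 0.3612, 0.2592, 0.2346 → R0 = 3.8818
x·lx·mx: 0, 1.5352, 2.9832, 1.0836, 1.0368, 1.173 → Σ = 7.8118
T = 7.8118 / 3.8818 = 2.012417… → 2.01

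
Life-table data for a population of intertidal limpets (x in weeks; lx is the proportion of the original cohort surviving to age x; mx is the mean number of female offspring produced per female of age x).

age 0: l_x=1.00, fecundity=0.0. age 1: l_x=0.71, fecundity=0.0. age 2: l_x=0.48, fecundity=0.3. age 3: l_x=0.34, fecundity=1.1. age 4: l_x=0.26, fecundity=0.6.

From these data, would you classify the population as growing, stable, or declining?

declining

R0 = Σ lx·mx = 0 + 0 + 0.144 + 0.374 + 0.156 = 0.674
R0 < 1, so the population is declining.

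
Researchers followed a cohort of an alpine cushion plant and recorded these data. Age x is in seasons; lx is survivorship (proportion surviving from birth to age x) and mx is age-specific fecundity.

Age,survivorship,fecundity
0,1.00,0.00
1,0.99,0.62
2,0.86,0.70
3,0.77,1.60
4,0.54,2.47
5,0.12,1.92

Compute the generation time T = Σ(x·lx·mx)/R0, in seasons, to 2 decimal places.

2.99

lx·mx: 0, 0.6138, 0.602, 1.232, 1.3338, 0.2304 → R0 = 4.012
x·lx·mx: 0, 0.6138, 1.204, 3.696, 5.3352, 1.152 → Σ = 12.001
T = 12.001 / 4.012 = 2.991276… → 2.99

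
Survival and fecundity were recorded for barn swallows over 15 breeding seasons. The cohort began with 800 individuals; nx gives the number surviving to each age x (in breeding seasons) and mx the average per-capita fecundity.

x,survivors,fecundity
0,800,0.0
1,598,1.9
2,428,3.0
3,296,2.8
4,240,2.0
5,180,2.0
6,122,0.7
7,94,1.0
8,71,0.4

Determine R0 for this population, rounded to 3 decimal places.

lx = nx/n0 = nx/800: 1, 0.7475, 0.535, 0.37, 0.3, 0.225, 0.1525, 0.1175, 0.08875
lx·mx by age: 0, 1.42025, 1.605, 1.036, 0.6, 0.45, 0.10675, 0.1175, 0.0355
R0 = Σ lx·mx = 5.371 → 5.371

5.371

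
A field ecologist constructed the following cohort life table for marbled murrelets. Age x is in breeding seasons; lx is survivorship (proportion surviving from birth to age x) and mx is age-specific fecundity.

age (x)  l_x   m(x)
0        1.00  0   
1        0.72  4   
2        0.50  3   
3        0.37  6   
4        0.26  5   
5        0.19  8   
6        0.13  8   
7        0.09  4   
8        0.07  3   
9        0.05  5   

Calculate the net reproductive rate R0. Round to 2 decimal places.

11.28

lx·mx by age: 0, 2.88, 1.5, 2.22, 1.3, 1.52, 1.04, 0.36, 0.21, 0.25
R0 = Σ lx·mx = 11.28 → 11.28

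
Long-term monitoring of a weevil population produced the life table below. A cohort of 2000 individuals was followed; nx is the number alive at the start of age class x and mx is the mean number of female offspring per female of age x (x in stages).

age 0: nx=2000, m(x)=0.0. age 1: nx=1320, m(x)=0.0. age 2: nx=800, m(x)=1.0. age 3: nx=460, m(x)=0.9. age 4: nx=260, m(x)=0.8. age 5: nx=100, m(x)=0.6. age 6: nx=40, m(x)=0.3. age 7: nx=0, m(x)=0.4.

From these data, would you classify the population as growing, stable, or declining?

declining

lx = nx/n0 = nx/2000: 1, 0.66, 0.4, 0.23, 0.13, 0.05, 0.02, 0
R0 = Σ lx·mx = 0 + 0 + 0.4 + 0.207 + 0.104 + 0.03 + 0.006 + 0 = 0.747
R0 < 1, so the population is declining.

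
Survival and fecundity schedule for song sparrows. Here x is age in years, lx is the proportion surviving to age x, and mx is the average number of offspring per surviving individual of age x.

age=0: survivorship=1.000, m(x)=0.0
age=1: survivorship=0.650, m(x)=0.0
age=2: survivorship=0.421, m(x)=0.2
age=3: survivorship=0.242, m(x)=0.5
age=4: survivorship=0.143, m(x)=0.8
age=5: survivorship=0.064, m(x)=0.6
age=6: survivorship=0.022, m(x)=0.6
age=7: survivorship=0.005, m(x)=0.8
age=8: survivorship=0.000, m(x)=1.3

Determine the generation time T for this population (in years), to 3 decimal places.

lx·mx: 0, 0, 0.0842, 0.121, 0.1144, 0.0384, 0.0132, 0.004, 0 → R0 = 0.3752
x·lx·mx: 0, 0, 0.1684, 0.363, 0.4576, 0.192, 0.0792, 0.028, 0 → Σ = 1.2882
T = 1.2882 / 0.3752 = 3.433369… → 3.433

3.433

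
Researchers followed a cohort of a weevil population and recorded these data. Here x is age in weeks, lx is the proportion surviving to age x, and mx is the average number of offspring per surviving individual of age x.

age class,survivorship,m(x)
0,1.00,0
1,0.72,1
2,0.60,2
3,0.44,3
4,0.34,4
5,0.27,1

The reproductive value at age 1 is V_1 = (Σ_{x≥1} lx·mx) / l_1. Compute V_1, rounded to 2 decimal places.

lx·mx for x ≥ 1: 0.72, 1.2, 1.32, 1.36, 0.27 → sum = 4.87
V_1 = 4.87 / l_1 = 4.87 / 0.72 = 6.763889… → 6.76

6.76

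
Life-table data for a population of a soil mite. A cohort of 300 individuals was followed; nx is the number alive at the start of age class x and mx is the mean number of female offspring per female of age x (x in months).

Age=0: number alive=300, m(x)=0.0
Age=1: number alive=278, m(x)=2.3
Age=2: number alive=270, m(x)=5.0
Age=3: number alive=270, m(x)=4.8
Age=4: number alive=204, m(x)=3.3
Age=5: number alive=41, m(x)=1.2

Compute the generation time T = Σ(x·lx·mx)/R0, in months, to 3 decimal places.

2.537

lx = nx/n0 = nx/300: 1, 0.92667…, 0.9, 0.9, 0.68, 0.13667…
lx·mx: 0, 2.131333…, 4.5, 4.32, 2.244, 0.164… → R0 = 13.359333…
x·lx·mx: 0, 2.131333…, 9, 12.96, 8.976, 0.82… → Σ = 33.887333…
T = 33.887333… / 13.359333… = 2.536604… → 2.537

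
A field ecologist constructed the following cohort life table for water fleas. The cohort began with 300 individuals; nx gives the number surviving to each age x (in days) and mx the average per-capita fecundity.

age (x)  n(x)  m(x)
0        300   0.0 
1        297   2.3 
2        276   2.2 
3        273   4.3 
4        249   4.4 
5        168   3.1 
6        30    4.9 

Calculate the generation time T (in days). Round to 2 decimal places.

lx = nx/n0 = nx/300: 1, 0.99, 0.92, 0.91, 0.83, 0.56, 0.1
lx·mx: 0, 2.277, 2.024, 3.913, 3.652, 1.736, 0.49 → R0 = 14.092
x·lx·mx: 0, 2.277, 4.048, 11.739, 14.608, 8.68, 2.94 → Σ = 44.292
T = 44.292 / 14.092 = 3.14306… → 3.14

3.14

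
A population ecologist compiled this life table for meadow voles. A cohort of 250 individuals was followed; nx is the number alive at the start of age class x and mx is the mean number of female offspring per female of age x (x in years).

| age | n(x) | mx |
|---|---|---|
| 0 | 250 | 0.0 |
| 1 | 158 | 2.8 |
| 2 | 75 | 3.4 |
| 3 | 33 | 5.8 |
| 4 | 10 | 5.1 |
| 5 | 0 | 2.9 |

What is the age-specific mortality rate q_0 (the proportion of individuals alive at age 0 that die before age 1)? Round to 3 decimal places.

0.368

lx = nx/n0 = nx/250: 1, 0.632, 0.3, 0.132, 0.04, 0
q_0 = (l_0 − l_1) / l_0 = (1 − 0.632) / 1
     = 0.368 / 1 = 0.368 → 0.368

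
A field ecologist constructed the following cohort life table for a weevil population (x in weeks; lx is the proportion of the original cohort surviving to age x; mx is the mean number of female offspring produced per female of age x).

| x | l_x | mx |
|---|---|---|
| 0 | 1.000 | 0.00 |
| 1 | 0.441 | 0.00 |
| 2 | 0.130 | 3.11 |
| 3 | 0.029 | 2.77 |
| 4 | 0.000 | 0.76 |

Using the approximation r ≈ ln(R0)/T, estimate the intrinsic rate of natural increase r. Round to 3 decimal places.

R0 = Σ lx·mx = 0 + 0 + 0.4043 + 0.08033 + 0 = 0.48463
Σ x·lx·mx = 1.04959; T = 1.04959/0.48463 = 2.16576…
r ≈ ln(R0)/T = ln(0.48463)/2.16576… = -0.33447… → -0.334

-0.334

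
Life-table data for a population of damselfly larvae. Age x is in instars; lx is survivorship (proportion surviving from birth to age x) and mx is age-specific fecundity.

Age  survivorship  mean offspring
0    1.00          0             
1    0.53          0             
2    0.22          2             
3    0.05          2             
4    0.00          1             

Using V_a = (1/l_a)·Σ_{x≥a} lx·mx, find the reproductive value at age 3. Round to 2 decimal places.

2.00

lx·mx for x ≥ 3: 0.1, 0 → sum = 0.1
V_3 = 0.1 / l_3 = 0.1 / 0.05 = 2 → 2.00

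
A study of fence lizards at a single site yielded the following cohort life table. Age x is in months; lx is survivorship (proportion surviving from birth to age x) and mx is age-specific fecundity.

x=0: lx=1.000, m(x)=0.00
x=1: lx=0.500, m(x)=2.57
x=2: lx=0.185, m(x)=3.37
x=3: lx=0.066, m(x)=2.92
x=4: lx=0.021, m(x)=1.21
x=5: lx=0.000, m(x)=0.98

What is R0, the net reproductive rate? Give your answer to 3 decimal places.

lx·mx by age: 0, 1.285, 0.62345, 0.19272, 0.02541, 0
R0 = Σ lx·mx = 2.12658 → 2.127

2.127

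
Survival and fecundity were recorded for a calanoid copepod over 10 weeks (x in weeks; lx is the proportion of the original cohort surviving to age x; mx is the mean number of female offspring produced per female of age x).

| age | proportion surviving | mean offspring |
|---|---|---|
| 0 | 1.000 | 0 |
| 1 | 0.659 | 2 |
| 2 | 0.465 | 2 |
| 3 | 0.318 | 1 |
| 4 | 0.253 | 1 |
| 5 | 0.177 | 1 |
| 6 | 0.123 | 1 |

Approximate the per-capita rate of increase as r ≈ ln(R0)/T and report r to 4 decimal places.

R0 = Σ lx·mx = 0 + 1.318 + 0.93 + 0.318 + 0.253 + 0.177 + 0.123 = 3.119
Σ x·lx·mx = 6.767; T = 6.767/3.119 = 2.16961…
r ≈ ln(R0)/T = ln(3.119)/2.16961… = 0.524295… → 0.5243

0.5243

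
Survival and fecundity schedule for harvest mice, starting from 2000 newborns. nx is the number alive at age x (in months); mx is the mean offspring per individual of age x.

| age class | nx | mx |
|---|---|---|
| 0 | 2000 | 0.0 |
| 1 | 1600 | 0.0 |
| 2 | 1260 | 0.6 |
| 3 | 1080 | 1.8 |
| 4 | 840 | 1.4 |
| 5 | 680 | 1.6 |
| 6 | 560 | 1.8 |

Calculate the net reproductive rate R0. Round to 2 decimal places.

lx = nx/n0 = nx/2000: 1, 0.8, 0.63, 0.54, 0.42, 0.34, 0.28
lx·mx by age: 0, 0, 0.378, 0.972, 0.588, 0.544, 0.504
R0 = Σ lx·mx = 2.986 → 2.99

2.99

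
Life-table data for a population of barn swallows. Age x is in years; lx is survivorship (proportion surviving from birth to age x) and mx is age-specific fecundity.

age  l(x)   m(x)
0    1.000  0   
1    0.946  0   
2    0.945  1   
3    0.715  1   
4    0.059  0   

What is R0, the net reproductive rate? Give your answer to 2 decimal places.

lx·mx by age: 0, 0, 0.945, 0.715, 0
R0 = Σ lx·mx = 1.66 → 1.66

1.66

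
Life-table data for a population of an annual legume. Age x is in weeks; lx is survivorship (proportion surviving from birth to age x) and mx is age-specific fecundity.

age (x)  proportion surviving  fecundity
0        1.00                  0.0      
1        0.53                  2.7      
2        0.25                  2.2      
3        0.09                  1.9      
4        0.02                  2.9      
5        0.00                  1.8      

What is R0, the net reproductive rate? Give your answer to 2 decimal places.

2.21

lx·mx by age: 0, 1.431, 0.55, 0.171, 0.058, 0
R0 = Σ lx·mx = 2.21 → 2.21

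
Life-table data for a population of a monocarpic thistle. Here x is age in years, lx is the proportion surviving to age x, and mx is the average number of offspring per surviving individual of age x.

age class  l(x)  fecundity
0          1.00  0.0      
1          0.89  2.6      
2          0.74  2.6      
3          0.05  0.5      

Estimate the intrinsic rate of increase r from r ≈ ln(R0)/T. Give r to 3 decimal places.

0.991

R0 = Σ lx·mx = 0 + 2.314 + 1.924 + 0.025 = 4.263
Σ x·lx·mx = 6.237; T = 6.237/4.263 = 1.46305…
r ≈ ln(R0)/T = ln(4.263)/1.46305… = 0.99106… → 0.991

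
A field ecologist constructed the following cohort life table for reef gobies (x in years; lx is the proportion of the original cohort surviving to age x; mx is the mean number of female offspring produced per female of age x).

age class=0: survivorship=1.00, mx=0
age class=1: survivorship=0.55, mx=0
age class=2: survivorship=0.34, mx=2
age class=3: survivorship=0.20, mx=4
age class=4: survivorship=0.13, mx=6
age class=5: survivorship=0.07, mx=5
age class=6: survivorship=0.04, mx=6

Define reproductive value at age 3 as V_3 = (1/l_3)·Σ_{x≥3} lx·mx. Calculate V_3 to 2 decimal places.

lx·mx for x ≥ 3: 0.8, 0.78, 0.35, 0.24 → sum = 2.17
V_3 = 2.17 / l_3 = 2.17 / 0.2 = 10.85 → 10.85

10.85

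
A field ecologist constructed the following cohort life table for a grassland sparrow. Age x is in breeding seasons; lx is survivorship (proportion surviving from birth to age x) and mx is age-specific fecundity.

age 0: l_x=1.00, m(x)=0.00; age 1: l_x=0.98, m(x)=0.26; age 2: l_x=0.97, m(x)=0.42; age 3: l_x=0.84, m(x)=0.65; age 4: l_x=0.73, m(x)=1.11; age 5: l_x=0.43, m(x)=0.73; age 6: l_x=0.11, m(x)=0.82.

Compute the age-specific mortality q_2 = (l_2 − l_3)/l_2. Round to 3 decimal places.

0.134

q_2 = (l_2 − l_3) / l_2 = (0.97 − 0.84) / 0.97
     = 0.13 / 0.97 = 0.134021… → 0.134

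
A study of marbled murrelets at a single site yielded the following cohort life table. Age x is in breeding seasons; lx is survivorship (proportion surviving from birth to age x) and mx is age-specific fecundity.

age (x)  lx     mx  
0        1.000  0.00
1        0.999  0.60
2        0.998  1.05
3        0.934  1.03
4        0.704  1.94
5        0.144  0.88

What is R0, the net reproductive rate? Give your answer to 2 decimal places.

4.10

lx·mx by age: 0, 0.5994, 1.0479, 0.96202, 1.36576, 0.12672
R0 = Σ lx·mx = 4.1018 → 4.10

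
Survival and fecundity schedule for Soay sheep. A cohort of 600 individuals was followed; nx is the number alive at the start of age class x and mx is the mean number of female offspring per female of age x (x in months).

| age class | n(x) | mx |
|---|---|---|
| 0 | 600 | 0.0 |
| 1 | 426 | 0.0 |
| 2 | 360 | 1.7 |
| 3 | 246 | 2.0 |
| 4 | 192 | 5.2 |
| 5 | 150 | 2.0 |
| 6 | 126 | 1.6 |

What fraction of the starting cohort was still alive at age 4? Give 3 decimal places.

l_4 = n_4/n_0 = 192/600 = 0.32 → 0.320

0.320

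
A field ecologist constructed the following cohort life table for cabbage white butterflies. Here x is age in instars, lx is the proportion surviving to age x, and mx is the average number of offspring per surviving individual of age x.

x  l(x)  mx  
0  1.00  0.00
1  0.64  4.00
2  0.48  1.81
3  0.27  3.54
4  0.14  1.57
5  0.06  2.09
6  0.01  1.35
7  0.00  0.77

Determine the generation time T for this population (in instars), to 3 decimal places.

1.845

lx·mx: 0, 2.56, 0.8688, 0.9558, 0.2198, 0.1254, 0.0135, 0 → R0 = 4.7433
x·lx·mx: 0, 2.56, 1.7376, 2.8674, 0.8792, 0.627, 0.081, 0 → Σ = 8.7522
T = 8.7522 / 4.7433 = 1.845171… → 1.845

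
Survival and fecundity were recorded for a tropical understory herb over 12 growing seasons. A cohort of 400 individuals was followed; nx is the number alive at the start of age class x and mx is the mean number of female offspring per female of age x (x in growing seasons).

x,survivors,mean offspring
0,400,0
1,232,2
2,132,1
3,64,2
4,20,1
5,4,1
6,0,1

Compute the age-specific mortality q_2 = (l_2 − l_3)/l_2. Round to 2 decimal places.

0.52

lx = nx/n0 = nx/400: 1, 0.58, 0.33, 0.16, 0.05, 0.01, 0
q_2 = (l_2 − l_3) / l_2 = (0.33 − 0.16) / 0.33
     = 0.17 / 0.33 = 0.515152… → 0.52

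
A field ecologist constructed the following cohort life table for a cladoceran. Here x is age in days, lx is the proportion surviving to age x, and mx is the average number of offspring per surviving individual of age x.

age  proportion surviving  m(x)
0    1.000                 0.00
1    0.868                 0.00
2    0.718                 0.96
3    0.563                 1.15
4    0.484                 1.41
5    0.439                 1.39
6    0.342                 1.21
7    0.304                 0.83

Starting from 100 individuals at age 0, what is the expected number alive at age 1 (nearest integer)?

87

Expected survivors = N0 · l_1 = 100 × 0.868 = 86.8 → 87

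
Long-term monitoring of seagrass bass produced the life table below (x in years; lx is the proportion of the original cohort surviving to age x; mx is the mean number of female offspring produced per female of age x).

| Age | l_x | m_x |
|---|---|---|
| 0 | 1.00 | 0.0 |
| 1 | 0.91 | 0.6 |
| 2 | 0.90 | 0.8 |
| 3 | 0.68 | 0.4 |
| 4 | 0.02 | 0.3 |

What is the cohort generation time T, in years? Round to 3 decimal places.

1.830

lx·mx: 0, 0.546, 0.72, 0.272, 0.006 → R0 = 1.544
x·lx·mx: 0, 0.546, 1.44, 0.816, 0.024 → Σ = 2.826
T = 2.826 / 1.544 = 1.830311… → 1.830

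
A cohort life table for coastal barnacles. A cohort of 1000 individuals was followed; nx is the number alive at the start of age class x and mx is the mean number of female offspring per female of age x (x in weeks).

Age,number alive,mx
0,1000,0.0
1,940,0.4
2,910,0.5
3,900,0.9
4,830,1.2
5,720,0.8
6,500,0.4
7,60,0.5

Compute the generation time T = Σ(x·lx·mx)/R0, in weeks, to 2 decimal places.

lx = nx/n0 = nx/1000: 1, 0.94, 0.91, 0.9, 0.83, 0.72, 0.5, 0.06
lx·mx: 0, 0.376, 0.455, 0.81, 0.996, 0.576, 0.2, 0.03 → R0 = 3.443
x·lx·mx: 0, 0.376, 0.91, 2.43, 3.984, 2.88, 1.2, 0.21 → Σ = 11.99
T = 11.99 / 3.443 = 3.482428… → 3.48

3.48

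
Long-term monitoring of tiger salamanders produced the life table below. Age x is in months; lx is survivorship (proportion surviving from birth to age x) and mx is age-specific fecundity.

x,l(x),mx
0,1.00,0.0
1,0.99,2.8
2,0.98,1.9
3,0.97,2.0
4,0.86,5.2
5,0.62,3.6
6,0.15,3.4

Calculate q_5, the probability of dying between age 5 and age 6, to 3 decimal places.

q_5 = (l_5 − l_6) / l_5 = (0.62 − 0.15) / 0.62
     = 0.47 / 0.62 = 0.758065… → 0.758

0.758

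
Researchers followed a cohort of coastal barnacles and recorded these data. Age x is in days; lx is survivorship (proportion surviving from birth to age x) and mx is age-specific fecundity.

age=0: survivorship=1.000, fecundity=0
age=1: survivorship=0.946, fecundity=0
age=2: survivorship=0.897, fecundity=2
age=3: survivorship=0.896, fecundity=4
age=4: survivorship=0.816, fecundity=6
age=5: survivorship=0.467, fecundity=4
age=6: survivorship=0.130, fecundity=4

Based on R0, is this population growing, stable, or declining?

growing

R0 = Σ lx·mx = 0 + 0 + 1.794 + 3.584 + 4.896 + 1.868 + 0.52 = 12.662
R0 > 1, so the population is growing.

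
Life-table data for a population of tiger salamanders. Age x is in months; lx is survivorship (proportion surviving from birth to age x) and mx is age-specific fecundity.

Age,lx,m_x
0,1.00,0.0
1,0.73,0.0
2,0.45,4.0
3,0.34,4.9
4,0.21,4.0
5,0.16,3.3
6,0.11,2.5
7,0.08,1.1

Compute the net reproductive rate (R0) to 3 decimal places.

5.197

lx·mx by age: 0, 0, 1.8, 1.666, 0.84, 0.528, 0.275, 0.088
R0 = Σ lx·mx = 5.197 → 5.197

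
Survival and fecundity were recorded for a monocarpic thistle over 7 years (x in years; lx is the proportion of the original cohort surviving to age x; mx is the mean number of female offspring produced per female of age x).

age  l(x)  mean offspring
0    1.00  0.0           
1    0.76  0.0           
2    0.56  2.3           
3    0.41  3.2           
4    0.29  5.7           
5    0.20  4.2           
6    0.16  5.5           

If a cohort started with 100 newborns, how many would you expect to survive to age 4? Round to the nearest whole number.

Expected survivors = N0 · l_4 = 100 × 0.29 = 29 → 29

29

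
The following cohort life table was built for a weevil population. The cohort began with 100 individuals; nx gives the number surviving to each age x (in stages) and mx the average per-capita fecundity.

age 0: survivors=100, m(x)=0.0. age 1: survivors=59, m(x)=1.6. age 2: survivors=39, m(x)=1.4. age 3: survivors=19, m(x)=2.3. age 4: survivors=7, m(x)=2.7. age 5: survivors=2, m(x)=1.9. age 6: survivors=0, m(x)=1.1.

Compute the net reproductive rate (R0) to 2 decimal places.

lx = nx/n0 = nx/100: 1, 0.59, 0.39, 0.19, 0.07, 0.02, 0
lx·mx by age: 0, 0.944, 0.546, 0.437, 0.189, 0.038, 0
R0 = Σ lx·mx = 2.154 → 2.15

2.15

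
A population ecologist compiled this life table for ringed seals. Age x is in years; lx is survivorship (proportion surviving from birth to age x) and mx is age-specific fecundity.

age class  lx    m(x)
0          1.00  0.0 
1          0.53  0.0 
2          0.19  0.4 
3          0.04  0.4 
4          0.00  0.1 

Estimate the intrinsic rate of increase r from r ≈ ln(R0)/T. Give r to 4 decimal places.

-1.0975

R0 = Σ lx·mx = 0 + 0 + 0.076 + 0.016 + 0 = 0.092
Σ x·lx·mx = 0.2; T = 0.2/0.092 = 2.17391…
r ≈ ln(R0)/T = ln(0.092)/2.17391… = -1.097545… → -1.0975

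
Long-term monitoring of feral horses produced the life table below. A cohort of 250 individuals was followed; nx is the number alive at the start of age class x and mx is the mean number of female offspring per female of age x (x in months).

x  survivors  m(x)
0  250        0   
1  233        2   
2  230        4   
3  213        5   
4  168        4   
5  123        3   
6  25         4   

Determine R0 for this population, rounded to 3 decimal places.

14.368

lx = nx/n0 = nx/250: 1, 0.932, 0.92, 0.852, 0.672, 0.492, 0.1
lx·mx by age: 0, 1.864, 3.68, 4.26, 2.688, 1.476, 0.4
R0 = Σ lx·mx = 14.368 → 14.368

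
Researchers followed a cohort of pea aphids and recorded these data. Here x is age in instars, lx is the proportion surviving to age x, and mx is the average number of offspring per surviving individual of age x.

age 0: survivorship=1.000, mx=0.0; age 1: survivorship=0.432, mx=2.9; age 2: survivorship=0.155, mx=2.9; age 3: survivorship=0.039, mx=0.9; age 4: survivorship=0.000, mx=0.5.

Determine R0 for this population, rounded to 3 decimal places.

lx·mx by age: 0, 1.2528, 0.4495, 0.0351, 0
R0 = Σ lx·mx = 1.7374 → 1.737

1.737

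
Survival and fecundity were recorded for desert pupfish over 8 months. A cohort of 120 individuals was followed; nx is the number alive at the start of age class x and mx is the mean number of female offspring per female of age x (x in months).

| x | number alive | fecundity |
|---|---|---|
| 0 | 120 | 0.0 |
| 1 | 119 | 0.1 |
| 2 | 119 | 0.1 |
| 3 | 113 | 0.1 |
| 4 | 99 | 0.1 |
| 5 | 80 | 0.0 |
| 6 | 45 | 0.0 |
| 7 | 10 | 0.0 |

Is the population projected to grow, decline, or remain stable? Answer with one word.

declining

lx = nx/n0 = nx/120: 1, 0.99167…, 0.99167…, 0.94167…, 0.825, 0.66667…, 0.375, 0.08333…
R0 = Σ lx·mx = 0 + 0.099167… + 0.099167… + 0.094167… + 0.0825 + 0 + 0 + 0 = 0.375…
R0 < 1, so the population is declining.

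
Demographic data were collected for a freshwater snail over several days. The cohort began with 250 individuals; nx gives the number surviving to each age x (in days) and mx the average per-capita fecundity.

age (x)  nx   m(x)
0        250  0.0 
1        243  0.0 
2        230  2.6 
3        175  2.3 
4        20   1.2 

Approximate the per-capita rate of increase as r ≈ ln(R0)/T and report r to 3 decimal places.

0.578

lx = nx/n0 = nx/250: 1, 0.972, 0.92, 0.7, 0.08
R0 = Σ lx·mx = 0 + 0 + 2.392 + 1.61 + 0.096 = 4.098
Σ x·lx·mx = 9.998; T = 9.998/4.098 = 2.43973…
r ≈ ln(R0)/T = ln(4.098)/2.43973… = 0.57814… → 0.578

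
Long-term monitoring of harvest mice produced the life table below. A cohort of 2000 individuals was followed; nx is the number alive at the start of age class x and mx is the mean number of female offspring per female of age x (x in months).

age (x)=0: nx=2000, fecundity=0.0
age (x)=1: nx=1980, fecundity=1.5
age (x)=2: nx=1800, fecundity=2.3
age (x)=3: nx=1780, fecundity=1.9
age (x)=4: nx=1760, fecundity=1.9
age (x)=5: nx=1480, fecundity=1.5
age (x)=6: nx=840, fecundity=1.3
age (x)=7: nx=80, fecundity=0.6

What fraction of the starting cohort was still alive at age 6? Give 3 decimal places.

0.420

l_6 = n_6/n_0 = 840/2000 = 0.42 → 0.420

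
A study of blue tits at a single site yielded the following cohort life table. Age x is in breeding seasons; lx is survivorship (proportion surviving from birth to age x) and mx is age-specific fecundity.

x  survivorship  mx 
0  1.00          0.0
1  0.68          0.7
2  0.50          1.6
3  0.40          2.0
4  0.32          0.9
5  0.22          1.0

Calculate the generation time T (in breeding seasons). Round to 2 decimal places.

lx·mx: 0, 0.476, 0.8, 0.8, 0.288, 0.22 → R0 = 2.584
x·lx·mx: 0, 0.476, 1.6, 2.4, 1.152, 1.1 → Σ = 6.728
T = 6.728 / 2.584 = 2.603715… → 2.60

2.60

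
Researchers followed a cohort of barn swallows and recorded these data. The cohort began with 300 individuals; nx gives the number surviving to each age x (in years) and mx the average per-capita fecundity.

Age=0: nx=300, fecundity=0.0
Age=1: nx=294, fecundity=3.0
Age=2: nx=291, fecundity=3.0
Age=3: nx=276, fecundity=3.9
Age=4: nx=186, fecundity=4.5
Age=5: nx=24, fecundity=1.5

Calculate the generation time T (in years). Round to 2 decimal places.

lx = nx/n0 = nx/300: 1, 0.98, 0.97, 0.92, 0.62, 0.08
lx·mx: 0, 2.94, 2.91, 3.588, 2.79, 0.12 → R0 = 12.348
x·lx·mx: 0, 2.94, 5.82, 10.764, 11.16, 0.6 → Σ = 31.284
T = 31.284 / 12.348 = 2.533528… → 2.53

2.53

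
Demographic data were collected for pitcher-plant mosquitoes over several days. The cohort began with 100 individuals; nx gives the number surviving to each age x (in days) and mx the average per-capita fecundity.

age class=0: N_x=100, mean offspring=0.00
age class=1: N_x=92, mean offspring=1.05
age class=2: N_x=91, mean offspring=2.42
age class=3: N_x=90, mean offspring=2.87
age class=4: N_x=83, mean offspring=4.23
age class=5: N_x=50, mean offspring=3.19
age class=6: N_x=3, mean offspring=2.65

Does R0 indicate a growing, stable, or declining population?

growing

lx = nx/n0 = nx/100: 1, 0.92, 0.91, 0.9, 0.83, 0.5, 0.03
R0 = Σ lx·mx = 0 + 0.966 + 2.2022 + 2.583 + 3.5109 + 1.595 + 0.0795 = 10.9366
R0 > 1, so the population is growing.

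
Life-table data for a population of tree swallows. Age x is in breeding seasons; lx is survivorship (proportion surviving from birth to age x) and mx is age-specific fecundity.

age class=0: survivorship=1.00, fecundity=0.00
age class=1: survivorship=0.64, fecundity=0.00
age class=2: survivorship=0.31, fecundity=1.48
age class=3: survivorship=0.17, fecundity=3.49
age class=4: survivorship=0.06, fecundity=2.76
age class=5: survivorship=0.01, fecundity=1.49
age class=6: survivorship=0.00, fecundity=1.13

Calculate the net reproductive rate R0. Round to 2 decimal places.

lx·mx by age: 0, 0, 0.4588, 0.5933, 0.1656, 0.0149, 0
R0 = Σ lx·mx = 1.2326 → 1.23

1.23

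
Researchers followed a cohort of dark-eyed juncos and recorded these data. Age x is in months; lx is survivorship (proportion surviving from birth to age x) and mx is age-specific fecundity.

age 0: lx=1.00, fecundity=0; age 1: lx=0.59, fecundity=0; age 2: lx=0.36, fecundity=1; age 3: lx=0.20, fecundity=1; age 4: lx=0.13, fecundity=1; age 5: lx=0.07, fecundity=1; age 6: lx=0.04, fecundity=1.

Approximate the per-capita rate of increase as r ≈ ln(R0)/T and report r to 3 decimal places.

-0.073

R0 = Σ lx·mx = 0 + 0 + 0.36 + 0.2 + 0.13 + 0.07 + 0.04 = 0.8
Σ x·lx·mx = 2.43; T = 2.43/0.8 = 3.0375
r ≈ ln(R0)/T = ln(0.8)/3.0375 = -0.07346… → -0.073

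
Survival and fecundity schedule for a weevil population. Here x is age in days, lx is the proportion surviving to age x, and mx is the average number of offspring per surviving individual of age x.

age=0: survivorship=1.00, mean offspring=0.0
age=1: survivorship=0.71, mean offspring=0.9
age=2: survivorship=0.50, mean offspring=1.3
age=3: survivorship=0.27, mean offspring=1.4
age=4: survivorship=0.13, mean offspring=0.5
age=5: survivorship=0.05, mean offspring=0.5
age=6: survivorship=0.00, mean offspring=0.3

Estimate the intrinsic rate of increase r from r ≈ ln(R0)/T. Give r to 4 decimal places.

0.2864

R0 = Σ lx·mx = 0 + 0.639 + 0.65 + 0.378 + 0.065 + 0.025 + 0 = 1.757
Σ x·lx·mx = 3.458; T = 3.458/1.757 = 1.96813…
r ≈ ln(R0)/T = ln(1.757)/1.96813… = 0.286368… → 0.2864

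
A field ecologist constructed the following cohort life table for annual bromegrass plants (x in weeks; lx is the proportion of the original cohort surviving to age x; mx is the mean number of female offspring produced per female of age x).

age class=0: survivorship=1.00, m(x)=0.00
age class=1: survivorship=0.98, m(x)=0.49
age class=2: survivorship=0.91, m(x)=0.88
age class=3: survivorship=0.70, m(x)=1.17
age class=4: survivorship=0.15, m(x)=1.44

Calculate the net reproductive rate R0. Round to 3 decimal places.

lx·mx by age: 0, 0.4802, 0.8008, 0.819, 0.216
R0 = Σ lx·mx = 2.316 → 2.316

2.316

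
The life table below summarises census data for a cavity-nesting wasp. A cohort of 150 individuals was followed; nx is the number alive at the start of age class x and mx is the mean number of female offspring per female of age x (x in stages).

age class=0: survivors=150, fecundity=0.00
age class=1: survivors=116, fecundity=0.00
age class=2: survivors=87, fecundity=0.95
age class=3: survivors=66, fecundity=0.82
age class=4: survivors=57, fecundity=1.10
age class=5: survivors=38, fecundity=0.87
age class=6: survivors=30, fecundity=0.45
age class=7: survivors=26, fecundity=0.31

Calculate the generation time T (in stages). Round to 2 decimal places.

lx = nx/n0 = nx/150: 1, 0.77333…, 0.58, 0.44, 0.38, 0.25333…, 0.2, 0.17333…
lx·mx: 0, 0, 0.551, 0.3608, 0.418, 0.2204…, 0.09, 0.053733… → R0 = 1.693933…
x·lx·mx: 0, 0, 1.102, 1.0824, 1.672, 1.102…, 0.54, 0.376133… → Σ = 5.874533…
T = 5.874533… / 1.693933… = 3.467984… → 3.47

3.47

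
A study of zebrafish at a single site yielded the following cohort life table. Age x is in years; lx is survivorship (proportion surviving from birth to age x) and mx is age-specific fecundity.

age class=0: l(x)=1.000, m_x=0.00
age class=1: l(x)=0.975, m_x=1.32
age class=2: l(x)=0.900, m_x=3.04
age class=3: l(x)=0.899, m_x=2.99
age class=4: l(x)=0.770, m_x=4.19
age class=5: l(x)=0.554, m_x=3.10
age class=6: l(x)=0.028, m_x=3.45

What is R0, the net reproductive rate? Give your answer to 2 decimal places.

lx·mx by age: 0, 1.287, 2.736, 2.68801, 3.2263, 1.7174, 0.0966
R0 = Σ lx·mx = 11.75131 → 11.75

11.75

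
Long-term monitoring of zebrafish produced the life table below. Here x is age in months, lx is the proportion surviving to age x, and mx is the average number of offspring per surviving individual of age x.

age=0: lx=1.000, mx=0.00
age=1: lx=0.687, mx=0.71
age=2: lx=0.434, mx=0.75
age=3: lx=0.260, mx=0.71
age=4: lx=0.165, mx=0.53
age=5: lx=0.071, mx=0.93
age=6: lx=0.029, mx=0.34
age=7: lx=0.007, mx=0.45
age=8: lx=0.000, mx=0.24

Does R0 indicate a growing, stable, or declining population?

growing

R0 = Σ lx·mx = 0 + 0.48777 + 0.3255 + 0.1846 + 0.08745 + 0.06603 + 0.00986 + 0.00315 + 0 = 1.16436
R0 > 1, so the population is growing.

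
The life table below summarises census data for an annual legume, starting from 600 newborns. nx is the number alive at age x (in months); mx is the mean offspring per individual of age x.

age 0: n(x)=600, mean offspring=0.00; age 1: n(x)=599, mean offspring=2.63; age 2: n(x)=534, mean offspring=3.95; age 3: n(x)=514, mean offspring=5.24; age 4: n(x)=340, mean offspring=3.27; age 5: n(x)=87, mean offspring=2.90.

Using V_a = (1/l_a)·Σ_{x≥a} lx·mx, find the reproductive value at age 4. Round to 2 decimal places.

lx = nx/n0 = nx/600: 1, 0.99833…, 0.89, 0.85667…, 0.56667…, 0.145
lx·mx for x ≥ 4: 1.853…, 0.4205 → sum = 2.2735…
V_4 = 2.2735… / l_4 = 2.2735… / 0.566667… = 4.012059… → 4.01

4.01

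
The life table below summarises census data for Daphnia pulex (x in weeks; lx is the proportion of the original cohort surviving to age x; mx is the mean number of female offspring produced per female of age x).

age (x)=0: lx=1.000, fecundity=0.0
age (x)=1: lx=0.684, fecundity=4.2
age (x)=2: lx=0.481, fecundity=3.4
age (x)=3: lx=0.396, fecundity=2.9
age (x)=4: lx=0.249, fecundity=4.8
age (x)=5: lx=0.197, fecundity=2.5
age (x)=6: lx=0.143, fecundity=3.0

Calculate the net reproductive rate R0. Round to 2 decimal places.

7.77

lx·mx by age: 0, 2.8728, 1.6354, 1.1484, 1.1952, 0.4925, 0.429
R0 = Σ lx·mx = 7.7733 → 7.77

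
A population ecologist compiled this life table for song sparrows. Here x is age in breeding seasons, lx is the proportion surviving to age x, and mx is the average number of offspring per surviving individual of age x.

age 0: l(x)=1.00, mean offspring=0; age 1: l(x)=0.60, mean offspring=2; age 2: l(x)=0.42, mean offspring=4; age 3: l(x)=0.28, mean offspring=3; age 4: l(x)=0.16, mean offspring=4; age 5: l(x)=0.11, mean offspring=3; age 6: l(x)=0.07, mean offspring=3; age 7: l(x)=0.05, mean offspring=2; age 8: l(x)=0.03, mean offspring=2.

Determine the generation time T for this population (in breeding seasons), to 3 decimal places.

lx·mx: 0, 1.2, 1.68, 0.84, 0.64, 0.33, 0.21, 0.1, 0.06 → R0 = 5.06
x·lx·mx: 0, 1.2, 3.36, 2.52, 2.56, 1.65, 1.26, 0.7, 0.48 → Σ = 13.73
T = 13.73 / 5.06 = 2.713439… → 2.713

2.713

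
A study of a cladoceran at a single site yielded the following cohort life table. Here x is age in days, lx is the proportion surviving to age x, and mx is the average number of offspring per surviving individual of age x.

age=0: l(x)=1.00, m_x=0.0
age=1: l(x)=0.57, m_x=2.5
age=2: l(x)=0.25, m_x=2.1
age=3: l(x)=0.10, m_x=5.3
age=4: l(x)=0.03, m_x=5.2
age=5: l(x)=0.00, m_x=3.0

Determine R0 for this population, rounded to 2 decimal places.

lx·mx by age: 0, 1.425, 0.525, 0.53, 0.156, 0
R0 = Σ lx·mx = 2.636 → 2.64

2.64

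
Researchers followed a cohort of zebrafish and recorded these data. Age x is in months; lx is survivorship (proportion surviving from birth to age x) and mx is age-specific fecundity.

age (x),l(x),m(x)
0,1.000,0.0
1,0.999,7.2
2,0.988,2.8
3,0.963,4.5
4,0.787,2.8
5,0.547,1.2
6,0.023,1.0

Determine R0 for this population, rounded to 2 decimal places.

17.18

lx·mx by age: 0, 7.1928, 2.7664, 4.3335, 2.2036, 0.6564, 0.023
R0 = Σ lx·mx = 17.1757 → 17.18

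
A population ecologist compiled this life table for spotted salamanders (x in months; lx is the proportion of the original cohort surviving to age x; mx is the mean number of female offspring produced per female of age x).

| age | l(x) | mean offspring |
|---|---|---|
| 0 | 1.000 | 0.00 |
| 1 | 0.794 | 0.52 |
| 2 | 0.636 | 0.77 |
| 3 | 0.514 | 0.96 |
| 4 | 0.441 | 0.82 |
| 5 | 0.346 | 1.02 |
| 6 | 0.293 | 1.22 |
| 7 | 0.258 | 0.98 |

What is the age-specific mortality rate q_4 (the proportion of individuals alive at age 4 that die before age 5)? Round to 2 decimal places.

0.22

q_4 = (l_4 − l_5) / l_4 = (0.441 − 0.346) / 0.441
     = 0.095 / 0.441 = 0.21542… → 0.22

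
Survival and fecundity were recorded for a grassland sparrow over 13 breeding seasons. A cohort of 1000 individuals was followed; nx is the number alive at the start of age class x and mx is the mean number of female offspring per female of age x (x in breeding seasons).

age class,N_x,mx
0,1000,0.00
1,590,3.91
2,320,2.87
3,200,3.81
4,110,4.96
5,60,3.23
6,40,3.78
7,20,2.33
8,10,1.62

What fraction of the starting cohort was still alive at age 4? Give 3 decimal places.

0.110

l_4 = n_4/n_0 = 110/1000 = 0.11 → 0.110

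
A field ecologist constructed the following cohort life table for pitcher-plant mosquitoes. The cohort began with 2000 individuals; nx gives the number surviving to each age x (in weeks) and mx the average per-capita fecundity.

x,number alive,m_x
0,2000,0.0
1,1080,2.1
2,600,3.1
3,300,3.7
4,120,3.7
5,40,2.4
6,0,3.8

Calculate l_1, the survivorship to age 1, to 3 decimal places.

0.540

l_1 = n_1/n_0 = 1080/2000 = 0.54 → 0.540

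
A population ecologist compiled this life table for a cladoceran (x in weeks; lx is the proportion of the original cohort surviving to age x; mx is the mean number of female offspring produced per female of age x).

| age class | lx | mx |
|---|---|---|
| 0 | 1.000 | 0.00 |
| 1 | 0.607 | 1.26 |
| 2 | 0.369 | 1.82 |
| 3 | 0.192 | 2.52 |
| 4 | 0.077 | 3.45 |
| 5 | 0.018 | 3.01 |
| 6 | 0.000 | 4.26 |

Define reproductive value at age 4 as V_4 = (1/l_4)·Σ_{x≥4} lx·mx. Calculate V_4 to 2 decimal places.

lx·mx for x ≥ 4: 0.26565, 0.05418, 0 → sum = 0.31983
V_4 = 0.31983 / l_4 = 0.31983 / 0.077 = 4.153636… → 4.15

4.15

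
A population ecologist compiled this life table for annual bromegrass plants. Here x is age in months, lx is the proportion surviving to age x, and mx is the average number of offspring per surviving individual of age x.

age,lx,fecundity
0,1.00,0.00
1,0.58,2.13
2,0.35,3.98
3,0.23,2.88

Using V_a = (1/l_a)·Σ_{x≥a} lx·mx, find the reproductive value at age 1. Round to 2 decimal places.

lx·mx for x ≥ 1: 1.2354, 1.393, 0.6624 → sum = 3.2908
V_1 = 3.2908 / l_1 = 3.2908 / 0.58 = 5.673793… → 5.67

5.67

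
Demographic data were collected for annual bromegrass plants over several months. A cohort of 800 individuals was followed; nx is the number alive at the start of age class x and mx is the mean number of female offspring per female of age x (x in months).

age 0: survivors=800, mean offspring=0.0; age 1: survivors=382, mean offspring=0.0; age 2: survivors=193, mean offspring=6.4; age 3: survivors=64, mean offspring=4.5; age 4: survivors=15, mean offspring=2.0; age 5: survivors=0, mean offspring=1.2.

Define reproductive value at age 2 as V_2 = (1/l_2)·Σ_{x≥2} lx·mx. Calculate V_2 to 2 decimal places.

lx = nx/n0 = nx/800: 1, 0.4775, 0.24125, 0.08, 0.01875, 0
lx·mx for x ≥ 2: 1.544, 0.36, 0.0375, 0 → sum = 1.9415
V_2 = 1.9415 / l_2 = 1.9415 / 0.24125 = 8.047668… → 8.05

8.05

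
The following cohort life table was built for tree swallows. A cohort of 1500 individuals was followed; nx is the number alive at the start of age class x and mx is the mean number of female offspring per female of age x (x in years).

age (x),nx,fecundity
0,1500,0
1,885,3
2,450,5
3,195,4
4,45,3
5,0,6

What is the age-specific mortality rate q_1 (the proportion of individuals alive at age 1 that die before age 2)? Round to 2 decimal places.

0.49

lx = nx/n0 = nx/1500: 1, 0.59, 0.3, 0.13, 0.03, 0
q_1 = (l_1 − l_2) / l_1 = (0.59 − 0.3) / 0.59
     = 0.29 / 0.59 = 0.491525… → 0.49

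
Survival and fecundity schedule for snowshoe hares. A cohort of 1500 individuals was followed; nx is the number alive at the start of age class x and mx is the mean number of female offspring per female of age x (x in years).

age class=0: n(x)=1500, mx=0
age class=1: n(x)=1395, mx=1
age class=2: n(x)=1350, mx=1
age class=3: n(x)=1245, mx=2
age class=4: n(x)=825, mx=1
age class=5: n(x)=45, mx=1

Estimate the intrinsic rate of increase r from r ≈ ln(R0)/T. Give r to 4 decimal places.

lx = nx/n0 = nx/1500: 1, 0.93, 0.9, 0.83, 0.55, 0.03
R0 = Σ lx·mx = 0 + 0.93 + 0.9 + 1.66 + 0.55 + 0.03 = 4.07
Σ x·lx·mx = 10.06; T = 10.06/4.07 = 2.47174…
r ≈ ln(R0)/T = ln(4.07)/2.47174… = 0.567875… → 0.5679

0.5679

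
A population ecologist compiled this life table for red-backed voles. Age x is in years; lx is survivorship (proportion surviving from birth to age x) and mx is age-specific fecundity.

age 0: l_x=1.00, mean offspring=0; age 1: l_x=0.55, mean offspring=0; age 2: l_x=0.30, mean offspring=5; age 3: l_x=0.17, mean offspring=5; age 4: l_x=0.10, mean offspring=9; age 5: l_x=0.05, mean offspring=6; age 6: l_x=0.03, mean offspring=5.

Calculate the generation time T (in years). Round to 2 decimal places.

lx·mx: 0, 0, 1.5, 0.85, 0.9, 0.3, 0.15 → R0 = 3.7
x·lx·mx: 0, 0, 3, 2.55, 3.6, 1.5, 0.9 → Σ = 11.55
T = 11.55 / 3.7 = 3.121622… → 3.12

3.12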